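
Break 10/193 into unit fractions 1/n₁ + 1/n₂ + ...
1/20 + 1/552 + 1/532680

Greedy algorithm:
10/193: ceiling(193/10) = 20, use 1/20
7/3860: ceiling(3860/7) = 552, use 1/552
1/532680: ceiling(532680/1) = 532680, use 1/532680
Result: 10/193 = 1/20 + 1/552 + 1/532680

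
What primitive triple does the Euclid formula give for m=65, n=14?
(4029, 1820, 4421)

Euclid's formula: a = m² - n², b = 2mn, c = m² + n²
m = 65, n = 14
a = 65² - 14² = 4225 - 196 = 4029
b = 2 × 65 × 14 = 1820
c = 65² + 14² = 4225 + 196 = 4421
Verification: 4029² + 1820² = 16232841 + 3312400 = 19545241 = 4421² ✓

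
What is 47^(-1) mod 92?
47

gcd(47, 92) = 1, so the inverse exists.
Extended Euclidean algorithm on (92, 47):
92 = 1 × 47 + 45  ⟹  45 = (1)·92 + (-1)·47
47 = 1 × 45 + 2  ⟹  2 = (-1)·92 + (2)·47
45 = 22 × 2 + 1  ⟹  1 = (23)·92 + (-45)·47
So (-45)·47 ≡ 1 (mod 92), i.e. 47^(-1) ≡ -45 ≡ 47 (mod 92).
Check: 47 × 47 = 2209 ≡ 1 (mod 92)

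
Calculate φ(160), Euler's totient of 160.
64

160 = 2^5 × 5
φ(n) = n × ∏(1 - 1/p) for each prime p dividing n
φ(160) = 160 × (1 - 1/2) × (1 - 1/5) = 64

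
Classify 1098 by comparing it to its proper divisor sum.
abundant

Proper divisors of 1098: sum = 1 + 2 + 3 + 6 + 9 + 18 + 61 + 122 + 183 + 366 + 549 = 1320
Since 1320 > 1098, 1098 is abundant.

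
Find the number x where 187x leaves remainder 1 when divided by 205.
148

gcd(187, 205) = 1, so the inverse exists.
Extended Euclidean algorithm on (205, 187):
205 = 1 × 187 + 18  ⟹  18 = (1)·205 + (-1)·187
187 = 10 × 18 + 7  ⟹  7 = (-10)·205 + (11)·187
18 = 2 × 7 + 4  ⟹  4 = (21)·205 + (-23)·187
7 = 1 × 4 + 3  ⟹  3 = (-31)·205 + (34)·187
4 = 1 × 3 + 1  ⟹  1 = (52)·205 + (-57)·187
So (-57)·187 ≡ 1 (mod 205), i.e. 187^(-1) ≡ -57 ≡ 148 (mod 205).
Check: 187 × 148 = 27676 ≡ 1 (mod 205)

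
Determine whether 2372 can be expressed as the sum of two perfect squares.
16² + 46² (a=16, b=46)

Factorization: 2372 = 2^2 × 593
By Fermat: n is sum of two squares iff every prime p ≡ 3 (mod 4) appears to even power.
All primes ≡ 3 (mod 4) appear to even power.
Search a = 0, 1, 2, … for 2372 - a² a perfect square: first hit at a = 16: 2372 - 256 = 2116 = 46².
2372 = 16² + 46² = 256 + 2116 ✓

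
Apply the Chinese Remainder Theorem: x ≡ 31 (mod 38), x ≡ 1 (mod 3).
31

Using Chinese Remainder Theorem:
M = 38 × 3 = 114
M1 = 3, M2 = 38
y1 = 3^(-1) mod 38 = 13
y2 = 38^(-1) mod 3 = 2
x = (31×3×13 + 1×38×2) mod 114 = 31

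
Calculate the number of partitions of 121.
2056148051

p(n) counts ways to write n as a sum of positive integers (order ignored).
Euler's pentagonal recurrence: p(k) = p(k-1) + p(k-2) - p(k-5) - p(k-7) + p(k-12) + p(k-15) - ... (offsets j(3j∓1)/2, signs ++--, p(0)=1, p(<0)=0).
DP table for k = 0..120: p(0)=1, p(1)=1, p(2)=2, p(3)=3, p(4)=5, p(5)=7, p(6)=11, p(7)=15, p(8)=22, p(9)=30, p(10)=42, p(11)=56, p(12)=77, p(13)=101, p(14)=135, p(15)=176, p(16)=231, p(17)=297, p(18)=385, p(19)=490, p(20)=627, p(21)=792, p(22)=1002, p(23)=1255, p(24)=1575, p(25)=1958, p(26)=2436, p(27)=3010, p(28)=3718, p(29)=4565, p(30)=5604, p(31)=6842, p(32)=8349, p(33)=10143, p(34)=12310, p(35)=14883, p(36)=17977, p(37)=21637, p(38)=26015, p(39)=31185, p(40)=37338, p(41)=44583, p(42)=53174, p(43)=63261, p(44)=75175, p(45)=89134, p(46)=105558, p(47)=124754, p(48)=147273, p(49)=173525, p(50)=204226, p(51)=239943, p(52)=281589, p(53)=329931, p(54)=386155, p(55)=451276, p(56)=526823, p(57)=614154, p(58)=715220, p(59)=831820, p(60)=966467, p(61)=1121505, p(62)=1300156, p(63)=1505499, p(64)=1741630, p(65)=2012558, p(66)=2323520, p(67)=2679689, p(68)=3087735, p(69)=3554345, p(70)=4087968, p(71)=4697205, p(72)=5392783, p(73)=6185689, p(74)=7089500, p(75)=8118264, p(76)=9289091, p(77)=10619863, p(78)=12132164, p(79)=13848650, p(80)=15796476, p(81)=18004327, p(82)=20506255, p(83)=23338469, p(84)=26543660, p(85)=30167357, p(86)=34262962, p(87)=38887673, p(88)=44108109, p(89)=49995925, p(90)=56634173, p(91)=64112359, p(92)=72533807, p(93)=82010177, p(94)=92669720, p(95)=104651419, p(96)=118114304, p(97)=133230930, p(98)=150198136, p(99)=169229875, p(100)=190569292, p(101)=214481126, p(102)=241265379, p(103)=271248950, p(104)=304801365, p(105)=342325709, p(106)=384276336, p(107)=431149389, p(108)=483502844, p(109)=541946240, p(110)=607163746, p(111)=679903203, p(112)=761002156, p(113)=851376628, p(114)=952050665, p(115)=1064144451, p(116)=1188908248, p(117)=1327710076, p(118)=1482074143, p(119)=1653668665, p(120)=1844349560.
Final step: p(121) = p(120) + p(119) - p(116) - p(114) + p(109) + p(106) - p(99) - p(95) + p(86) + p(81) - p(70) - p(64) + p(51) + p(44) - p(29) - p(21) + p(4)
= 1844349560 + 1653668665 - 1188908248 - 952050665 + 541946240 + 384276336 - 169229875 - 104651419 + 34262962 + 18004327 - 4087968 - 1741630 + 239943 + 75175 - 4565 - 792 + 5
= 2056148051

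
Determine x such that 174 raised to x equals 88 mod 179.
4

Baby-step giant-step with step n = ⌈√179⌉ = 14.
Baby steps 174^j mod 179 (j:value) for j=0..13: 0:1, 1:174, 2:25, 3:54, 4:88, 5:97, 6:52, 7:98, 8:47, 9:123, 10:101, 11:32, 12:19, 13:84.
h = 88 is already in the table at j=4, so x = 4.
Check: 174^4 ≡ 88 (mod 179).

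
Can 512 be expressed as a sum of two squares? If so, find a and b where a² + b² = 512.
16² + 16² (a=16, b=16)

Factorization: 512 = 2^9
By Fermat: n is sum of two squares iff every prime p ≡ 3 (mod 4) appears to even power.
All primes ≡ 3 (mod 4) appear to even power.
Search a = 0, 1, 2, … for 512 - a² a perfect square: first hit at a = 16: 512 - 256 = 256 = 16².
512 = 16² + 16² = 256 + 256 ✓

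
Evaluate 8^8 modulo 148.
84

Repeated squaring. Binary of 8 = 1000.
8^1 ≡ 8 (mod 148); 8^2 ≡ 64 (mod 148); 8^4 ≡ 100 (mod 148); 8^8 ≡ 84 (mod 148)
8^8 = 8^8 ≡ 84 (mod 148)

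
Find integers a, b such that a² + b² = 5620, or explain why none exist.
12² + 74² (a=12, b=74)

Factorization: 5620 = 2^2 × 5 × 281
By Fermat: n is sum of two squares iff every prime p ≡ 3 (mod 4) appears to even power.
All primes ≡ 3 (mod 4) appear to even power.
Search a = 0, 1, 2, … for 5620 - a² a perfect square: first hit at a = 12: 5620 - 144 = 5476 = 74².
5620 = 12² + 74² = 144 + 5476 ✓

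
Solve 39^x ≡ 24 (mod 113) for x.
99

Baby-step giant-step with step n = ⌈√113⌉ = 11.
Baby steps 39^j mod 113 (j:value) for j=0..10: 0:1, 1:39, 2:52, 3:107, 4:105, 5:27, 6:36, 7:48, 8:64, 9:10, 10:51.
Giant-step multiplier: 39^(-11) ≡ 39^(112-11) = 39^101 ≡ 5 (mod 113).
Giant steps γ_i = 24·5^i mod 113: γ_0=24, γ_1=7, γ_2=35, γ_3=62, γ_4=84, γ_5=81, γ_6=66, γ_7=104, γ_8=68, γ_9=1 (in table at j=0).
x = i·n + j = 9·11 + 0 = 99.
Check: 39^99 ≡ 24 (mod 113).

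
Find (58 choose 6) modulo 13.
1

Using Lucas' theorem:
Write n=58 and k=6 in base 13:
n in base 13: [4, 6]
k in base 13: [0, 6]
C(58,6) mod 13 = ∏ C(n_i, k_i) mod 13
Digit binomials (mod 13): C(4,0) = 1; C(6,6) = 1
Product: 1 × 1 = 1 ≡ 1 (mod 13)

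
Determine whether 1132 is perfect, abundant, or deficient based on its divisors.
deficient

Proper divisors of 1132: sum = 1 + 2 + 4 + 283 + 566 = 856
Since 856 < 1132, 1132 is deficient.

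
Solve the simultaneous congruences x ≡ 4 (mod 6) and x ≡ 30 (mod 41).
112

Using Chinese Remainder Theorem:
M = 6 × 41 = 246
M1 = 41, M2 = 6
y1 = 41^(-1) mod 6 = 5
y2 = 6^(-1) mod 41 = 7
x = (4×41×5 + 30×6×7) mod 246 = 112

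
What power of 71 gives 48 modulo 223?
187

Baby-step giant-step with step n = ⌈√223⌉ = 15.
Baby steps 71^j mod 223 (j:value) for j=0..14: 0:1, 1:71, 2:135, 3:219, 4:162, 5:129, 6:16, 7:21, 8:153, 9:159, 10:139, 11:57, 12:33, 13:113, 14:218.
Giant-step multiplier: 71^(-15) ≡ 71^(222-15) = 71^207 ≡ 174 (mod 223).
Giant steps γ_i = 48·174^i mod 223: γ_0=48, γ_1=101, γ_2=180, γ_3=100, γ_4=6, γ_5=152, γ_6=134, γ_7=124, γ_8=168, γ_9=19, γ_10=184, γ_11=127, γ_12=21 (in table at j=7).
x = i·n + j = 12·15 + 7 = 187.
Check: 71^187 ≡ 48 (mod 223).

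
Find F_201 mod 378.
286

Matrix identity: Q^n = [[F_(n+1), F_n], [F_n, F_(n-1)]] with Q = [[1,1],[1,0]].
n = 201 = 11001001₂. Square-and-multiply, entries mod 378:
Q^1 = [[1,1],[1,0]]
Q^3 = (Q^1)²·Q = [[3,2],[2,1]]
Q^6 = (Q^3)² = [[13,8],[8,5]]
Q^12 = (Q^6)² = [[233,144],[144,89]]
Q^25 = (Q^12)²·Q = [[55,181],[181,252]]
Q^50 = (Q^25)² = [[254,1],[1,253]]
Q^100 = (Q^50)² = [[257,129],[129,128]]
Q^201 = (Q^100)²·Q = [[55,286],[286,147]]
F_201 mod 378 = Q^201[0][1] = 286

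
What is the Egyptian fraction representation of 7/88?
1/13 + 1/382 + 1/218504

Greedy algorithm:
7/88: ceiling(88/7) = 13, use 1/13
3/1144: ceiling(1144/3) = 382, use 1/382
1/218504: ceiling(218504/1) = 218504, use 1/218504
Result: 7/88 = 1/13 + 1/382 + 1/218504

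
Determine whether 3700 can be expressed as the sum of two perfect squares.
10² + 60² (a=10, b=60)

Factorization: 3700 = 2^2 × 5^2 × 37
By Fermat: n is sum of two squares iff every prime p ≡ 3 (mod 4) appears to even power.
All primes ≡ 3 (mod 4) appear to even power.
Search a = 0, 1, 2, … for 3700 - a² a perfect square: first hit at a = 10: 3700 - 100 = 3600 = 60².
3700 = 10² + 60² = 100 + 3600 ✓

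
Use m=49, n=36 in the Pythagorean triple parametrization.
(1105, 3528, 3697)

Euclid's formula: a = m² - n², b = 2mn, c = m² + n²
m = 49, n = 36
a = 49² - 36² = 2401 - 1296 = 1105
b = 2 × 49 × 36 = 3528
c = 49² + 36² = 2401 + 1296 = 3697
Verification: 1105² + 3528² = 1221025 + 12446784 = 13667809 = 3697² ✓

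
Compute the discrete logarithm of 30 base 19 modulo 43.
5

Baby-step giant-step with step n = ⌈√43⌉ = 7.
Baby steps 19^j mod 43 (j:value) for j=0..6: 0:1, 1:19, 2:17, 3:22, 4:31, 5:30, 6:11.
h = 30 is already in the table at j=5, so x = 5.
Check: 19^5 ≡ 30 (mod 43).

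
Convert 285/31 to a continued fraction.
[9; 5, 6]

Euclidean algorithm steps:
285 = 9 × 31 + 6
31 = 5 × 6 + 1
6 = 6 × 1 + 0
Continued fraction: [9; 5, 6]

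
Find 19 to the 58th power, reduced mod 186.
169

Repeated squaring. Binary of 58 = 111010.
19^1 ≡ 19 (mod 186); 19^2 ≡ 175 (mod 186); 19^4 ≡ 121 (mod 186); 19^8 ≡ 133 (mod 186); 19^16 ≡ 19 (mod 186); 19^32 ≡ 175 (mod 186)
19^58 = 19^2 × 19^8 × 19^16 × 19^32 ≡ 169 (mod 186)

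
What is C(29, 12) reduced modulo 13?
0

Using Lucas' theorem:
Write n=29 and k=12 in base 13:
n in base 13: [2, 3]
k in base 13: [0, 12]
C(29,12) mod 13 = ∏ C(n_i, k_i) mod 13
Digit binomials (mod 13): C(2,0) = 1; C(3,12) = 0 (k_i > n_i)
Product: 1 × 0 = 0 ≡ 0 (mod 13)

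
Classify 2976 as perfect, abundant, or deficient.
abundant

Proper divisors of 2976: sum = 1 + 2 + 3 + 4 + 6 + 8 + 12 + 16 + ... + 496 + 744 + 992 + 1488 (23 divisors) = 5088
Since 5088 > 2976, 2976 is abundant.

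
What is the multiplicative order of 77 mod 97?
32

97 is prime, so ord(77) divides φ(97) = 96.
Divisors of 96: 1, 2, 3, 4, 6, 8, 12, 16, 24, 32, 48, 96.
Repeated squaring: 77^1 ≡ 77, 77^2 ≡ 12, 77^4 ≡ 47, 77^8 ≡ 75, 77^16 ≡ 96, 77^32 ≡ 1, 77^64 ≡ 1 (mod 97).
Test 77^d mod 97 for each divisor d in increasing order:
77^1 ≡ 77
77^2 ≡ 12
77^3 = 77^2·77^1 ≡ 51
77^4 ≡ 47
77^6 = 77^4·77^2 ≡ 79
77^8 ≡ 75
77^12 = 77^8·77^4 ≡ 33
77^16 ≡ 96
77^24 = 77^16·77^8 ≡ 22
77^32 ≡ 1  ← first divisor giving 1
The order is 32.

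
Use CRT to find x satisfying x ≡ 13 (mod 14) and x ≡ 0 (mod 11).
55

Using Chinese Remainder Theorem:
M = 14 × 11 = 154
M1 = 11, M2 = 14
y1 = 11^(-1) mod 14 = 9
y2 = 14^(-1) mod 11 = 4
x = (13×11×9 + 0×14×4) mod 154 = 55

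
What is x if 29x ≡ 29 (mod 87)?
x ≡ 1 (mod 3)

gcd(29, 87) = 29, which divides 29, so solutions exist.
Divide through by 29: x ≡ 1 (mod 3).
The coefficient of x is now 1, so x ≡ 1 (mod 3).
Check: 29 × 1 = 29 ≡ 29 (mod 87).
x ≡ 1 (mod 3), giving 29 solutions mod 87.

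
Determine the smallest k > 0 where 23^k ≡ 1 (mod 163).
18

163 is prime, so ord(23) divides φ(163) = 162.
Divisors of 162: 1, 2, 3, 6, 9, 18, 27, 54, 81, 162.
Repeated squaring: 23^1 ≡ 23, 23^2 ≡ 40, 23^4 ≡ 133, 23^8 ≡ 85, 23^16 ≡ 53, 23^32 ≡ 38, 23^64 ≡ 140, 23^128 ≡ 40 (mod 163).
Test 23^d mod 163 for each divisor d in increasing order:
23^1 ≡ 23
23^2 ≡ 40
23^3 = 23^2·23^1 ≡ 105
23^6 = 23^4·23^2 ≡ 104
23^9 = 23^8·23^1 ≡ 162
23^18 = 23^16·23^2 ≡ 1  ← first divisor giving 1
The order is 18.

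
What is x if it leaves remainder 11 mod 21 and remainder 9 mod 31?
536

Using Chinese Remainder Theorem:
M = 21 × 31 = 651
M1 = 31, M2 = 21
y1 = 31^(-1) mod 21 = 19
y2 = 21^(-1) mod 31 = 3
x = (11×31×19 + 9×21×3) mod 651 = 536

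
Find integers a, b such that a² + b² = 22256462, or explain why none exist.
Not possible

Factorization: 22256462 = 2 × 37 × 67^3
By Fermat: n is sum of two squares iff every prime p ≡ 3 (mod 4) appears to even power.
Prime(s) ≡ 3 (mod 4) with odd exponent: [(67, 3)]
Therefore 22256462 cannot be expressed as a² + b².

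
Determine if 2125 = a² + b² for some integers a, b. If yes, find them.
3² + 46² (a=3, b=46)

Factorization: 2125 = 5^3 × 17
By Fermat: n is sum of two squares iff every prime p ≡ 3 (mod 4) appears to even power.
All primes ≡ 3 (mod 4) appear to even power.
Search a = 0, 1, 2, … for 2125 - a² a perfect square: first hit at a = 3: 2125 - 9 = 2116 = 46².
2125 = 3² + 46² = 9 + 2116 ✓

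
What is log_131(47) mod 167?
138

Baby-step giant-step with step n = ⌈√167⌉ = 13.
Baby steps 131^j mod 167 (j:value) for j=0..12: 0:1, 1:131, 2:127, 3:104, 4:97, 5:15, 6:128, 7:68, 8:57, 9:119, 10:58, 11:83, 12:18.
Giant-step multiplier: 131^(-13) ≡ 131^(166-13) = 131^153 ≡ 142 (mod 167).
Giant steps γ_i = 47·142^i mod 167: γ_0=47, γ_1=161, γ_2=150, γ_3=91, γ_4=63, γ_5=95, γ_6=130, γ_7=90, γ_8=88, γ_9=138, γ_10=57 (in table at j=8).
x = i·n + j = 10·13 + 8 = 138.
Check: 131^138 ≡ 47 (mod 167).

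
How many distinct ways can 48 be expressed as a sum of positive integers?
147273

p(n) counts ways to write n as a sum of positive integers (order ignored).
Euler's pentagonal recurrence: p(k) = p(k-1) + p(k-2) - p(k-5) - p(k-7) + p(k-12) + p(k-15) - ... (offsets j(3j∓1)/2, signs ++--, p(0)=1, p(<0)=0).
DP table for k = 0..47: p(0)=1, p(1)=1, p(2)=2, p(3)=3, p(4)=5, p(5)=7, p(6)=11, p(7)=15, p(8)=22, p(9)=30, p(10)=42, p(11)=56, p(12)=77, p(13)=101, p(14)=135, p(15)=176, p(16)=231, p(17)=297, p(18)=385, p(19)=490, p(20)=627, p(21)=792, p(22)=1002, p(23)=1255, p(24)=1575, p(25)=1958, p(26)=2436, p(27)=3010, p(28)=3718, p(29)=4565, p(30)=5604, p(31)=6842, p(32)=8349, p(33)=10143, p(34)=12310, p(35)=14883, p(36)=17977, p(37)=21637, p(38)=26015, p(39)=31185, p(40)=37338, p(41)=44583, p(42)=53174, p(43)=63261, p(44)=75175, p(45)=89134, p(46)=105558, p(47)=124754.
Final step: p(48) = p(47) + p(46) - p(43) - p(41) + p(36) + p(33) - p(26) - p(22) + p(13) + p(8)
= 124754 + 105558 - 63261 - 44583 + 17977 + 10143 - 2436 - 1002 + 101 + 22
= 147273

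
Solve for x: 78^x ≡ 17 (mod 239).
38

Baby-step giant-step with step n = ⌈√239⌉ = 16.
Baby steps 78^j mod 239 (j:value) for j=0..15: 0:1, 1:78, 2:109, 3:137, 4:170, 5:115, 6:127, 7:107, 8:220, 9:191, 10:80, 11:26, 12:116, 13:205, 14:216, 15:118.
Giant-step multiplier: 78^(-16) ≡ 78^(238-16) = 78^222 ≡ 96 (mod 239).
Giant steps γ_i = 17·96^i mod 239: γ_0=17, γ_1=198, γ_2=127 (in table at j=6).
x = i·n + j = 2·16 + 6 = 38.
Check: 78^38 ≡ 17 (mod 239).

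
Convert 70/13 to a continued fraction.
[5; 2, 1, 1, 2]

Euclidean algorithm steps:
70 = 5 × 13 + 5
13 = 2 × 5 + 3
5 = 1 × 3 + 2
3 = 1 × 2 + 1
2 = 2 × 1 + 0
Continued fraction: [5; 2, 1, 1, 2]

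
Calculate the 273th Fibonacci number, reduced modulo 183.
181

Matrix identity: Q^n = [[F_(n+1), F_n], [F_n, F_(n-1)]] with Q = [[1,1],[1,0]].
n = 273 = 100010001₂. Square-and-multiply, entries mod 183:
Q^1 = [[1,1],[1,0]]
Q^2 = (Q^1)² = [[2,1],[1,1]]
Q^4 = (Q^2)² = [[5,3],[3,2]]
Q^8 = (Q^4)² = [[34,21],[21,13]]
Q^17 = (Q^8)²·Q = [[22,133],[133,72]]
Q^34 = (Q^17)² = [[56,58],[58,181]]
Q^68 = (Q^34)² = [[95,21],[21,74]]
Q^136 = (Q^68)² = [[133,72],[72,61]]
Q^273 = (Q^136)²·Q = [[58,181],[181,60]]
F_273 mod 183 = Q^273[0][1] = 181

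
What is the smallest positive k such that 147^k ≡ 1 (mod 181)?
90

181 is prime, so ord(147) divides φ(181) = 180.
Divisors of 180: 1, 2, 3, 4, 5, 6, 9, 10, 12, 15, 18, 20, 30, 36, 45, 60, 90, 180.
Repeated squaring: 147^1 ≡ 147, 147^2 ≡ 70, 147^4 ≡ 13, 147^8 ≡ 169, 147^16 ≡ 144, 147^32 ≡ 102, 147^64 ≡ 87, 147^128 ≡ 148 (mod 181).
Test 147^d mod 181 for each divisor d in increasing order:
147^1 ≡ 147
147^2 ≡ 70
147^3 = 147^2·147^1 ≡ 154
147^4 ≡ 13
147^5 = 147^4·147^1 ≡ 101
147^6 = 147^4·147^2 ≡ 5
147^9 = 147^8·147^1 ≡ 46
147^10 = 147^8·147^2 ≡ 65
147^12 = 147^8·147^4 ≡ 25
147^15 = 147^8·147^4·147^2·147^1 ≡ 49
147^18 = 147^16·147^2 ≡ 125
147^20 = 147^16·147^4 ≡ 62
147^30 = 147^16·147^8·147^4·147^2 ≡ 48
147^36 = 147^32·147^4 ≡ 59
147^45 = 147^32·147^8·147^4·147^1 ≡ 180
147^60 = 147^32·147^16·147^8·147^4 ≡ 132
147^90 = 147^64·147^16·147^8·147^2 ≡ 1  ← first divisor giving 1
The order is 90.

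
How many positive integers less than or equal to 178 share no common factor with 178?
88

178 = 2 × 89
φ(n) = n × ∏(1 - 1/p) for each prime p dividing n
φ(178) = 178 × (1 - 1/2) × (1 - 1/89) = 88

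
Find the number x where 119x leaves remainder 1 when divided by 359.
178

gcd(119, 359) = 1, so the inverse exists.
Extended Euclidean algorithm on (359, 119):
359 = 3 × 119 + 2  ⟹  2 = (1)·359 + (-3)·119
119 = 59 × 2 + 1  ⟹  1 = (-59)·359 + (178)·119
So (178)·119 ≡ 1 (mod 359), i.e. 119^(-1) ≡ 178 (mod 359).
Check: 119 × 178 = 21182 ≡ 1 (mod 359)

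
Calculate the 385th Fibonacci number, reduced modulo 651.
253

Matrix identity: Q^n = [[F_(n+1), F_n], [F_n, F_(n-1)]] with Q = [[1,1],[1,0]].
n = 385 = 110000001₂. Square-and-multiply, entries mod 651:
Q^1 = [[1,1],[1,0]]
Q^3 = (Q^1)²·Q = [[3,2],[2,1]]
Q^6 = (Q^3)² = [[13,8],[8,5]]
Q^12 = (Q^6)² = [[233,144],[144,89]]
Q^24 = (Q^12)² = [[160,147],[147,13]]
Q^48 = (Q^24)² = [[337,42],[42,295]]
Q^96 = (Q^48)² = [[106,504],[504,253]]
Q^192 = (Q^96)² = [[295,609],[609,337]]
Q^385 = (Q^192)²·Q = [[400,253],[253,147]]
F_385 mod 651 = Q^385[0][1] = 253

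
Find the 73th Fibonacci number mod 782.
137

Matrix identity: Q^n = [[F_(n+1), F_n], [F_n, F_(n-1)]] with Q = [[1,1],[1,0]].
n = 73 = 1001001₂. Square-and-multiply, entries mod 782:
Q^1 = [[1,1],[1,0]]
Q^2 = (Q^1)² = [[2,1],[1,1]]
Q^4 = (Q^2)² = [[5,3],[3,2]]
Q^9 = (Q^4)²·Q = [[55,34],[34,21]]
Q^18 = (Q^9)² = [[271,238],[238,33]]
Q^36 = (Q^18)² = [[273,408],[408,647]]
Q^73 = (Q^36)²·Q = [[137,137],[137,0]]
F_73 mod 782 = Q^73[0][1] = 137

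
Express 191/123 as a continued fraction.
[1; 1, 1, 4, 4, 3]

Euclidean algorithm steps:
191 = 1 × 123 + 68
123 = 1 × 68 + 55
68 = 1 × 55 + 13
55 = 4 × 13 + 3
13 = 4 × 3 + 1
3 = 3 × 1 + 0
Continued fraction: [1; 1, 1, 4, 4, 3]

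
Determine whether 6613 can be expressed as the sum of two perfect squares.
23² + 78² (a=23, b=78)

Factorization: 6613 = 17 × 389
By Fermat: n is sum of two squares iff every prime p ≡ 3 (mod 4) appears to even power.
All primes ≡ 3 (mod 4) appear to even power.
Search a = 0, 1, 2, … for 6613 - a² a perfect square: first hit at a = 23: 6613 - 529 = 6084 = 78².
6613 = 23² + 78² = 529 + 6084 ✓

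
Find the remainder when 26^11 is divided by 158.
128

Repeated squaring. Binary of 11 = 1011.
26^1 ≡ 26 (mod 158); 26^2 ≡ 44 (mod 158); 26^4 ≡ 40 (mod 158); 26^8 ≡ 20 (mod 158)
26^11 = 26^1 × 26^2 × 26^8 ≡ 128 (mod 158)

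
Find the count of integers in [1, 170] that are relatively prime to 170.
64

170 = 2 × 5 × 17
φ(n) = n × ∏(1 - 1/p) for each prime p dividing n
φ(170) = 170 × (1 - 1/2) × (1 - 1/5) × (1 - 1/17) = 64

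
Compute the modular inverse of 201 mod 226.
9

gcd(201, 226) = 1, so the inverse exists.
Extended Euclidean algorithm on (226, 201):
226 = 1 × 201 + 25  ⟹  25 = (1)·226 + (-1)·201
201 = 8 × 25 + 1  ⟹  1 = (-8)·226 + (9)·201
So (9)·201 ≡ 1 (mod 226), i.e. 201^(-1) ≡ 9 (mod 226).
Check: 201 × 9 = 1809 ≡ 1 (mod 226)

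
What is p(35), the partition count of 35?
14883

p(n) counts ways to write n as a sum of positive integers (order ignored).
Euler's pentagonal recurrence: p(k) = p(k-1) + p(k-2) - p(k-5) - p(k-7) + p(k-12) + p(k-15) - ... (offsets j(3j∓1)/2, signs ++--, p(0)=1, p(<0)=0).
DP table for k = 0..34: p(0)=1, p(1)=1, p(2)=2, p(3)=3, p(4)=5, p(5)=7, p(6)=11, p(7)=15, p(8)=22, p(9)=30, p(10)=42, p(11)=56, p(12)=77, p(13)=101, p(14)=135, p(15)=176, p(16)=231, p(17)=297, p(18)=385, p(19)=490, p(20)=627, p(21)=792, p(22)=1002, p(23)=1255, p(24)=1575, p(25)=1958, p(26)=2436, p(27)=3010, p(28)=3718, p(29)=4565, p(30)=5604, p(31)=6842, p(32)=8349, p(33)=10143, p(34)=12310.
Final step: p(35) = p(34) + p(33) - p(30) - p(28) + p(23) + p(20) - p(13) - p(9) + p(0)
= 12310 + 10143 - 5604 - 3718 + 1255 + 627 - 101 - 30 + 1
= 14883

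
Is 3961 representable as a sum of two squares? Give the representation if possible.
19² + 60² (a=19, b=60)

Factorization: 3961 = 17 × 233
By Fermat: n is sum of two squares iff every prime p ≡ 3 (mod 4) appears to even power.
All primes ≡ 3 (mod 4) appear to even power.
Search a = 0, 1, 2, … for 3961 - a² a perfect square: first hit at a = 19: 3961 - 361 = 3600 = 60².
3961 = 19² + 60² = 361 + 3600 ✓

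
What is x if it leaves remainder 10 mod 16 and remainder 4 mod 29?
410

Using Chinese Remainder Theorem:
M = 16 × 29 = 464
M1 = 29, M2 = 16
y1 = 29^(-1) mod 16 = 5
y2 = 16^(-1) mod 29 = 20
x = (10×29×5 + 4×16×20) mod 464 = 410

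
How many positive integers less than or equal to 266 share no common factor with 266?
108

266 = 2 × 7 × 19
φ(n) = n × ∏(1 - 1/p) for each prime p dividing n
φ(266) = 266 × (1 - 1/2) × (1 - 1/7) × (1 - 1/19) = 108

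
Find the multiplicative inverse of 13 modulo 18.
7

gcd(13, 18) = 1, so the inverse exists.
Extended Euclidean algorithm on (18, 13):
18 = 1 × 13 + 5  ⟹  5 = (1)·18 + (-1)·13
13 = 2 × 5 + 3  ⟹  3 = (-2)·18 + (3)·13
5 = 1 × 3 + 2  ⟹  2 = (3)·18 + (-4)·13
3 = 1 × 2 + 1  ⟹  1 = (-5)·18 + (7)·13
So (7)·13 ≡ 1 (mod 18), i.e. 13^(-1) ≡ 7 (mod 18).
Check: 13 × 7 = 91 ≡ 1 (mod 18)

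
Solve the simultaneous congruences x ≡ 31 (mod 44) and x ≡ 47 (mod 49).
1615

Using Chinese Remainder Theorem:
M = 44 × 49 = 2156
M1 = 49, M2 = 44
y1 = 49^(-1) mod 44 = 9
y2 = 44^(-1) mod 49 = 39
x = (31×49×9 + 47×44×39) mod 2156 = 1615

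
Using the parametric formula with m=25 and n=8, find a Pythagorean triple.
(561, 400, 689)

Euclid's formula: a = m² - n², b = 2mn, c = m² + n²
m = 25, n = 8
a = 25² - 8² = 625 - 64 = 561
b = 2 × 25 × 8 = 400
c = 25² + 8² = 625 + 64 = 689
Verification: 561² + 400² = 314721 + 160000 = 474721 = 689² ✓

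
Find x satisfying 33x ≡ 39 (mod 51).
x ≡ 12 (mod 17)

gcd(33, 51) = 3, which divides 39, so solutions exist.
Divide through by 3: 11x ≡ 13 (mod 17).
Find 11^(-1) mod 17 by the extended Euclidean algorithm:
17 = 1 × 11 + 6  ⟹  6 = (1)·17 + (-1)·11
11 = 1 × 6 + 5  ⟹  5 = (-1)·17 + (2)·11
6 = 1 × 5 + 1  ⟹  1 = (2)·17 + (-3)·11
So (-3)·11 ≡ 1 (mod 17), i.e. 11^(-1) ≡ -3 ≡ 14 (mod 17).
x ≡ 14 × 13 = 182 ≡ 12 (mod 17).
Check: 33 × 12 = 396 ≡ 39 (mod 51).
x ≡ 12 (mod 17), giving 3 solutions mod 51.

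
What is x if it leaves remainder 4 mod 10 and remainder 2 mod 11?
24

Using Chinese Remainder Theorem:
M = 10 × 11 = 110
M1 = 11, M2 = 10
y1 = 11^(-1) mod 10 = 1
y2 = 10^(-1) mod 11 = 10
x = (4×11×1 + 2×10×10) mod 110 = 24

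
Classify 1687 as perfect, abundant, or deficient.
deficient

Proper divisors of 1687: sum = 1 + 7 + 241 = 249
Since 249 < 1687, 1687 is deficient.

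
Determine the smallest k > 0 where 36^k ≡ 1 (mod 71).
35

71 is prime, so ord(36) divides φ(71) = 70.
Divisors of 70: 1, 2, 5, 7, 10, 14, 35, 70.
Repeated squaring: 36^1 ≡ 36, 36^2 ≡ 18, 36^4 ≡ 40, 36^8 ≡ 38, 36^16 ≡ 24, 36^32 ≡ 8, 36^64 ≡ 64 (mod 71).
Test 36^d mod 71 for each divisor d in increasing order:
36^1 ≡ 36
36^2 ≡ 18
36^5 = 36^4·36^1 ≡ 20
36^7 = 36^4·36^2·36^1 ≡ 5
36^10 = 36^8·36^2 ≡ 45
36^14 = 36^8·36^4·36^2 ≡ 25
36^35 = 36^32·36^2·36^1 ≡ 1  ← first divisor giving 1
The order is 35.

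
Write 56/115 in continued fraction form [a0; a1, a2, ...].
[0; 2, 18, 1, 2]

Euclidean algorithm steps:
56 = 0 × 115 + 56
115 = 2 × 56 + 3
56 = 18 × 3 + 2
3 = 1 × 2 + 1
2 = 2 × 1 + 0
Continued fraction: [0; 2, 18, 1, 2]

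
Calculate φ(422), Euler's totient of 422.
210

422 = 2 × 211
φ(n) = n × ∏(1 - 1/p) for each prime p dividing n
φ(422) = 422 × (1 - 1/2) × (1 - 1/211) = 210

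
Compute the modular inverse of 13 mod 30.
7

gcd(13, 30) = 1, so the inverse exists.
Extended Euclidean algorithm on (30, 13):
30 = 2 × 13 + 4  ⟹  4 = (1)·30 + (-2)·13
13 = 3 × 4 + 1  ⟹  1 = (-3)·30 + (7)·13
So (7)·13 ≡ 1 (mod 30), i.e. 13^(-1) ≡ 7 (mod 30).
Check: 13 × 7 = 91 ≡ 1 (mod 30)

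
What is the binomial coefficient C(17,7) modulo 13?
0

Using Lucas' theorem:
Write n=17 and k=7 in base 13:
n in base 13: [1, 4]
k in base 13: [0, 7]
C(17,7) mod 13 = ∏ C(n_i, k_i) mod 13
Digit binomials (mod 13): C(1,0) = 1; C(4,7) = 0 (k_i > n_i)
Product: 1 × 0 = 0 ≡ 0 (mod 13)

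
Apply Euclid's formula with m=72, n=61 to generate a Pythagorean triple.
(1463, 8784, 8905)

Euclid's formula: a = m² - n², b = 2mn, c = m² + n²
m = 72, n = 61
a = 72² - 61² = 5184 - 3721 = 1463
b = 2 × 72 × 61 = 8784
c = 72² + 61² = 5184 + 3721 = 8905
Verification: 1463² + 8784² = 2140369 + 77158656 = 79299025 = 8905² ✓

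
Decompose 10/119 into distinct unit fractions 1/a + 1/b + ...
1/12 + 1/1428

Greedy algorithm:
10/119: ceiling(119/10) = 12, use 1/12
1/1428: ceiling(1428/1) = 1428, use 1/1428
Result: 10/119 = 1/12 + 1/1428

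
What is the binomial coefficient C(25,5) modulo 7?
0

Using Lucas' theorem:
Write n=25 and k=5 in base 7:
n in base 7: [3, 4]
k in base 7: [0, 5]
C(25,5) mod 7 = ∏ C(n_i, k_i) mod 7
Digit binomials (mod 7): C(3,0) = 1; C(4,5) = 0 (k_i > n_i)
Product: 1 × 0 = 0 ≡ 0 (mod 7)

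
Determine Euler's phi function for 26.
12

26 = 2 × 13
φ(n) = n × ∏(1 - 1/p) for each prime p dividing n
φ(26) = 26 × (1 - 1/2) × (1 - 1/13) = 12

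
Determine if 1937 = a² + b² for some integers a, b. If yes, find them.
1² + 44² (a=1, b=44)

Factorization: 1937 = 13 × 149
By Fermat: n is sum of two squares iff every prime p ≡ 3 (mod 4) appears to even power.
All primes ≡ 3 (mod 4) appear to even power.
Search a = 0, 1, 2, … for 1937 - a² a perfect square: first hit at a = 1: 1937 - 1 = 1936 = 44².
1937 = 1² + 44² = 1 + 1936 ✓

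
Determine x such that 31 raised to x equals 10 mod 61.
37

Baby-step giant-step with step n = ⌈√61⌉ = 8.
Baby steps 31^j mod 61 (j:value) for j=0..7: 0:1, 1:31, 2:46, 3:23, 4:42, 5:21, 6:41, 7:51.
Giant-step multiplier: 31^(-8) ≡ 31^(60-8) = 31^52 ≡ 12 (mod 61).
Giant steps γ_i = 10·12^i mod 61: γ_0=10, γ_1=59, γ_2=37, γ_3=17, γ_4=21 (in table at j=5).
x = i·n + j = 4·8 + 5 = 37.
Check: 31^37 ≡ 10 (mod 61).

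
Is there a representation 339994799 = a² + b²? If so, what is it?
Not possible

Factorization: 339994799 = 73 × 167^3
By Fermat: n is sum of two squares iff every prime p ≡ 3 (mod 4) appears to even power.
Prime(s) ≡ 3 (mod 4) with odd exponent: [(167, 3)]
Therefore 339994799 cannot be expressed as a² + b².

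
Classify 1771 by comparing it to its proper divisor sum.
deficient

Proper divisors of 1771: sum = 1 + 7 + 11 + 23 + 77 + 161 + 253 = 533
Since 533 < 1771, 1771 is deficient.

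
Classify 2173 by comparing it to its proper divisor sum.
deficient

Proper divisors of 2173: sum = 1 + 41 + 53 = 95
Since 95 < 2173, 2173 is deficient.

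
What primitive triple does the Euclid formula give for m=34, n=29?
(315, 1972, 1997)

Euclid's formula: a = m² - n², b = 2mn, c = m² + n²
m = 34, n = 29
a = 34² - 29² = 1156 - 841 = 315
b = 2 × 34 × 29 = 1972
c = 34² + 29² = 1156 + 841 = 1997
Verification: 315² + 1972² = 99225 + 3888784 = 3988009 = 1997² ✓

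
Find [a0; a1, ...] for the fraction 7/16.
[0; 2, 3, 2]

Euclidean algorithm steps:
7 = 0 × 16 + 7
16 = 2 × 7 + 2
7 = 3 × 2 + 1
2 = 2 × 1 + 0
Continued fraction: [0; 2, 3, 2]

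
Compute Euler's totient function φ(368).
176

368 = 2^4 × 23
φ(n) = n × ∏(1 - 1/p) for each prime p dividing n
φ(368) = 368 × (1 - 1/2) × (1 - 1/23) = 176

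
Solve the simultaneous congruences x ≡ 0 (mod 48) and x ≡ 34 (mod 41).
1920

Using Chinese Remainder Theorem:
M = 48 × 41 = 1968
M1 = 41, M2 = 48
y1 = 41^(-1) mod 48 = 41
y2 = 48^(-1) mod 41 = 6
x = (0×41×41 + 34×48×6) mod 1968 = 1920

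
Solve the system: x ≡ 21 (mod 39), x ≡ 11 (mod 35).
606

Using Chinese Remainder Theorem:
M = 39 × 35 = 1365
M1 = 35, M2 = 39
y1 = 35^(-1) mod 39 = 29
y2 = 39^(-1) mod 35 = 9
x = (21×35×29 + 11×39×9) mod 1365 = 606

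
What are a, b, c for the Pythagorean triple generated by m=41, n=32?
(657, 2624, 2705)

Euclid's formula: a = m² - n², b = 2mn, c = m² + n²
m = 41, n = 32
a = 41² - 32² = 1681 - 1024 = 657
b = 2 × 41 × 32 = 2624
c = 41² + 32² = 1681 + 1024 = 2705
Verification: 657² + 2624² = 431649 + 6885376 = 7317025 = 2705² ✓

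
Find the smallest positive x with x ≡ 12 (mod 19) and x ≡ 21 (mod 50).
221

Using Chinese Remainder Theorem:
M = 19 × 50 = 950
M1 = 50, M2 = 19
y1 = 50^(-1) mod 19 = 8
y2 = 19^(-1) mod 50 = 29
x = (12×50×8 + 21×19×29) mod 950 = 221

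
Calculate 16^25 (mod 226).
222

Repeated squaring. Binary of 25 = 11001.
16^1 ≡ 16 (mod 226); 16^2 ≡ 30 (mod 226); 16^4 ≡ 222 (mod 226); 16^8 ≡ 16 (mod 226); 16^16 ≡ 30 (mod 226)
16^25 = 16^1 × 16^8 × 16^16 ≡ 222 (mod 226)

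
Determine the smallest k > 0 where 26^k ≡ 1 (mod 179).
178

179 is prime, so ord(26) divides φ(179) = 178.
Divisors of 178: 1, 2, 89, 178.
Repeated squaring: 26^1 ≡ 26, 26^2 ≡ 139, 26^4 ≡ 168, 26^8 ≡ 121, 26^16 ≡ 142, 26^32 ≡ 116, 26^64 ≡ 31, 26^128 ≡ 66 (mod 179).
Test 26^d mod 179 for each divisor d in increasing order:
26^1 ≡ 26
26^2 ≡ 139
26^89 = 26^64·26^16·26^8·26^1 ≡ 178
26^178 = 26^128·26^32·26^16·26^2 ≡ 1  ← first divisor giving 1
The order is 178.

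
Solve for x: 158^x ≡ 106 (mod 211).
53

Baby-step giant-step with step n = ⌈√211⌉ = 15.
Baby steps 158^j mod 211 (j:value) for j=0..14: 0:1, 1:158, 2:66, 3:89, 4:136, 5:177, 6:114, 7:77, 8:139, 9:18, 10:101, 11:133, 12:125, 13:127, 14:21.
Giant-step multiplier: 158^(-15) ≡ 158^(210-15) = 158^195 ≡ 40 (mod 211).
Giant steps γ_i = 106·40^i mod 211: γ_0=106, γ_1=20, γ_2=167, γ_3=139 (in table at j=8).
x = i·n + j = 3·15 + 8 = 53.
Check: 158^53 ≡ 106 (mod 211).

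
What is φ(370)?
144

370 = 2 × 5 × 37
φ(n) = n × ∏(1 - 1/p) for each prime p dividing n
φ(370) = 370 × (1 - 1/2) × (1 - 1/5) × (1 - 1/37) = 144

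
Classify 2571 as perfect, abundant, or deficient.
deficient

Proper divisors of 2571: sum = 1 + 3 + 857 = 861
Since 861 < 2571, 2571 is deficient.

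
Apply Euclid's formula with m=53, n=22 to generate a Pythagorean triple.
(2325, 2332, 3293)

Euclid's formula: a = m² - n², b = 2mn, c = m² + n²
m = 53, n = 22
a = 53² - 22² = 2809 - 484 = 2325
b = 2 × 53 × 22 = 2332
c = 53² + 22² = 2809 + 484 = 3293
Verification: 2325² + 2332² = 5405625 + 5438224 = 10843849 = 3293² ✓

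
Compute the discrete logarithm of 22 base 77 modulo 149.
14

Baby-step giant-step with step n = ⌈√149⌉ = 13.
Baby steps 77^j mod 149 (j:value) for j=0..12: 0:1, 1:77, 2:118, 3:146, 4:67, 5:93, 6:9, 7:97, 8:19, 9:122, 10:7, 11:92, 12:81.
Giant-step multiplier: 77^(-13) ≡ 77^(148-13) = 77^135 ≡ 78 (mod 149).
Giant steps γ_i = 22·78^i mod 149: γ_0=22, γ_1=77 (in table at j=1).
x = i·n + j = 1·13 + 1 = 14.
Check: 77^14 ≡ 22 (mod 149).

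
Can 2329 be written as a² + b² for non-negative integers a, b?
5² + 48² (a=5, b=48)

Factorization: 2329 = 17 × 137
By Fermat: n is sum of two squares iff every prime p ≡ 3 (mod 4) appears to even power.
All primes ≡ 3 (mod 4) appear to even power.
Search a = 0, 1, 2, … for 2329 - a² a perfect square: first hit at a = 5: 2329 - 25 = 2304 = 48².
2329 = 5² + 48² = 25 + 2304 ✓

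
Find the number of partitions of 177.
522115831195

p(n) counts ways to write n as a sum of positive integers (order ignored).
Euler's pentagonal recurrence: p(k) = p(k-1) + p(k-2) - p(k-5) - p(k-7) + p(k-12) + p(k-15) - ... (offsets j(3j∓1)/2, signs ++--, p(0)=1, p(<0)=0).
DP table for k = 0..176: p(0)=1, p(1)=1, p(2)=2, p(3)=3, p(4)=5, p(5)=7, p(6)=11, p(7)=15, p(8)=22, p(9)=30, p(10)=42, p(11)=56, p(12)=77, p(13)=101, p(14)=135, p(15)=176, p(16)=231, p(17)=297, p(18)=385, p(19)=490, p(20)=627, p(21)=792, p(22)=1002, p(23)=1255, p(24)=1575, p(25)=1958, p(26)=2436, p(27)=3010, p(28)=3718, p(29)=4565, p(30)=5604, p(31)=6842, p(32)=8349, p(33)=10143, p(34)=12310, p(35)=14883, p(36)=17977, p(37)=21637, p(38)=26015, p(39)=31185, p(40)=37338, p(41)=44583, p(42)=53174, p(43)=63261, p(44)=75175, p(45)=89134, p(46)=105558, p(47)=124754, p(48)=147273, p(49)=173525, p(50)=204226, p(51)=239943, p(52)=281589, p(53)=329931, p(54)=386155, p(55)=451276, p(56)=526823, p(57)=614154, p(58)=715220, p(59)=831820, p(60)=966467, p(61)=1121505, p(62)=1300156, p(63)=1505499, p(64)=1741630, p(65)=2012558, p(66)=2323520, p(67)=2679689, p(68)=3087735, p(69)=3554345, p(70)=4087968, p(71)=4697205, p(72)=5392783, p(73)=6185689, p(74)=7089500, p(75)=8118264, p(76)=9289091, p(77)=10619863, p(78)=12132164, p(79)=13848650, p(80)=15796476, p(81)=18004327, p(82)=20506255, p(83)=23338469, p(84)=26543660, p(85)=30167357, p(86)=34262962, p(87)=38887673, p(88)=44108109, p(89)=49995925, p(90)=56634173, p(91)=64112359, p(92)=72533807, p(93)=82010177, p(94)=92669720, p(95)=104651419, p(96)=118114304, p(97)=133230930, p(98)=150198136, p(99)=169229875, p(100)=190569292, p(101)=214481126, p(102)=241265379, p(103)=271248950, p(104)=304801365, p(105)=342325709, p(106)=384276336, p(107)=431149389, p(108)=483502844, p(109)=541946240, p(110)=607163746, p(111)=679903203, p(112)=761002156, p(113)=851376628, p(114)=952050665, p(115)=1064144451, p(116)=1188908248, p(117)=1327710076, p(118)=1482074143, p(119)=1653668665, p(120)=1844349560, p(121)=2056148051, p(122)=2291320912, p(123)=2552338241, p(124)=2841940500, p(125)=3163127352, p(126)=3519222692, p(127)=3913864295, p(128)=4351078600, p(129)=4835271870, p(130)=5371315400, p(131)=5964539504, p(132)=6620830889, p(133)=7346629512, p(134)=8149040695, p(135)=9035836076, p(136)=10015581680, p(137)=11097645016, p(138)=12292341831, p(139)=13610949895, p(140)=15065878135, p(141)=16670689208, p(142)=18440293320, p(143)=20390982757, p(144)=22540654445, p(145)=24908858009, p(146)=27517052599, p(147)=30388671978, p(148)=33549419497, p(149)=37027355200, p(150)=40853235313, p(151)=45060624582, p(152)=49686288421, p(153)=54770336324, p(154)=60356673280, p(155)=66493182097, p(156)=73232243759, p(157)=80630964769, p(158)=88751778802, p(159)=97662728555, p(160)=107438159466, p(161)=118159068427, p(162)=129913904637, p(163)=142798995930, p(164)=156919475295, p(165)=172389800255, p(166)=189334822579, p(167)=207890420102, p(168)=228204732751, p(169)=250438925115, p(170)=274768617130, p(171)=301384802048, p(172)=330495499613, p(173)=362326859895, p(174)=397125074750, p(175)=435157697830, p(176)=476715857290.
Final step: p(177) = p(176) + p(175) - p(172) - p(170) + p(165) + p(162) - p(155) - p(151) + p(142) + p(137) - p(126) - p(120) + p(107) + p(100) - p(85) - p(77) + p(60) + p(51) - p(32) - p(22) + p(1)
= 476715857290 + 435157697830 - 330495499613 - 274768617130 + 172389800255 + 129913904637 - 66493182097 - 45060624582 + 18440293320 + 11097645016 - 3519222692 - 1844349560 + 431149389 + 190569292 - 30167357 - 10619863 + 966467 + 239943 - 8349 - 1002 + 1
= 522115831195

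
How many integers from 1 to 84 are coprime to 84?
24

84 = 2^2 × 3 × 7
φ(n) = n × ∏(1 - 1/p) for each prime p dividing n
φ(84) = 84 × (1 - 1/2) × (1 - 1/3) × (1 - 1/7) = 24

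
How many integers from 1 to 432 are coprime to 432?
144

432 = 2^4 × 3^3
φ(n) = n × ∏(1 - 1/p) for each prime p dividing n
φ(432) = 432 × (1 - 1/2) × (1 - 1/3) = 144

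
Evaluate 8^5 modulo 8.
0

Repeated squaring. Binary of 5 = 101.
8^1 ≡ 0 (mod 8); 8^2 ≡ 0 (mod 8); 8^4 ≡ 0 (mod 8)
8^5 = 8^1 × 8^4 ≡ 0 (mod 8)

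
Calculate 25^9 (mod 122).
119

Repeated squaring. Binary of 9 = 1001.
25^1 ≡ 25 (mod 122); 25^2 ≡ 15 (mod 122); 25^4 ≡ 103 (mod 122); 25^8 ≡ 117 (mod 122)
25^9 = 25^1 × 25^8 ≡ 119 (mod 122)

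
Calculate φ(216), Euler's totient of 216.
72

216 = 2^3 × 3^3
φ(n) = n × ∏(1 - 1/p) for each prime p dividing n
φ(216) = 216 × (1 - 1/2) × (1 - 1/3) = 72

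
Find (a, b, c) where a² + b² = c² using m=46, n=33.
(1027, 3036, 3205)

Euclid's formula: a = m² - n², b = 2mn, c = m² + n²
m = 46, n = 33
a = 46² - 33² = 2116 - 1089 = 1027
b = 2 × 46 × 33 = 3036
c = 46² + 33² = 2116 + 1089 = 3205
Verification: 1027² + 3036² = 1054729 + 9217296 = 10272025 = 3205² ✓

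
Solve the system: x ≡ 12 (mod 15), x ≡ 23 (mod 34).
57

Using Chinese Remainder Theorem:
M = 15 × 34 = 510
M1 = 34, M2 = 15
y1 = 34^(-1) mod 15 = 4
y2 = 15^(-1) mod 34 = 25
x = (12×34×4 + 23×15×25) mod 510 = 57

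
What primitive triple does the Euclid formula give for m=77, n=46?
(3813, 7084, 8045)

Euclid's formula: a = m² - n², b = 2mn, c = m² + n²
m = 77, n = 46
a = 77² - 46² = 5929 - 2116 = 3813
b = 2 × 77 × 46 = 7084
c = 77² + 46² = 5929 + 2116 = 8045
Verification: 3813² + 7084² = 14538969 + 50183056 = 64722025 = 8045² ✓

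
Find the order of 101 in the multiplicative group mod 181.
18

181 is prime, so ord(101) divides φ(181) = 180.
Divisors of 180: 1, 2, 3, 4, 5, 6, 9, 10, 12, 15, 18, 20, 30, 36, 45, 60, 90, 180.
Repeated squaring: 101^1 ≡ 101, 101^2 ≡ 65, 101^4 ≡ 62, 101^8 ≡ 43, 101^16 ≡ 39, 101^32 ≡ 73, 101^64 ≡ 80, 101^128 ≡ 65 (mod 181).
Test 101^d mod 181 for each divisor d in increasing order:
101^1 ≡ 101
101^2 ≡ 65
101^3 = 101^2·101^1 ≡ 49
101^4 ≡ 62
101^5 = 101^4·101^1 ≡ 108
101^6 = 101^4·101^2 ≡ 48
101^9 = 101^8·101^1 ≡ 180
101^10 = 101^8·101^2 ≡ 80
101^12 = 101^8·101^4 ≡ 132
101^15 = 101^8·101^4·101^2·101^1 ≡ 133
101^18 = 101^16·101^2 ≡ 1  ← first divisor giving 1
The order is 18.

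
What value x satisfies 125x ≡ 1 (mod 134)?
119

gcd(125, 134) = 1, so the inverse exists.
Extended Euclidean algorithm on (134, 125):
134 = 1 × 125 + 9  ⟹  9 = (1)·134 + (-1)·125
125 = 13 × 9 + 8  ⟹  8 = (-13)·134 + (14)·125
9 = 1 × 8 + 1  ⟹  1 = (14)·134 + (-15)·125
So (-15)·125 ≡ 1 (mod 134), i.e. 125^(-1) ≡ -15 ≡ 119 (mod 134).
Check: 125 × 119 = 14875 ≡ 1 (mod 134)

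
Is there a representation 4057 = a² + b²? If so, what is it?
24² + 59² (a=24, b=59)

Factorization: 4057 = 4057
By Fermat: n is sum of two squares iff every prime p ≡ 3 (mod 4) appears to even power.
All primes ≡ 3 (mod 4) appear to even power.
Search a = 0, 1, 2, … for 4057 - a² a perfect square: first hit at a = 24: 4057 - 576 = 3481 = 59².
4057 = 24² + 59² = 576 + 3481 ✓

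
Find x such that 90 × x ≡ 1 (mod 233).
189

gcd(90, 233) = 1, so the inverse exists.
Extended Euclidean algorithm on (233, 90):
233 = 2 × 90 + 53  ⟹  53 = (1)·233 + (-2)·90
90 = 1 × 53 + 37  ⟹  37 = (-1)·233 + (3)·90
53 = 1 × 37 + 16  ⟹  16 = (2)·233 + (-5)·90
37 = 2 × 16 + 5  ⟹  5 = (-5)·233 + (13)·90
16 = 3 × 5 + 1  ⟹  1 = (17)·233 + (-44)·90
So (-44)·90 ≡ 1 (mod 233), i.e. 90^(-1) ≡ -44 ≡ 189 (mod 233).
Check: 90 × 189 = 17010 ≡ 1 (mod 233)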